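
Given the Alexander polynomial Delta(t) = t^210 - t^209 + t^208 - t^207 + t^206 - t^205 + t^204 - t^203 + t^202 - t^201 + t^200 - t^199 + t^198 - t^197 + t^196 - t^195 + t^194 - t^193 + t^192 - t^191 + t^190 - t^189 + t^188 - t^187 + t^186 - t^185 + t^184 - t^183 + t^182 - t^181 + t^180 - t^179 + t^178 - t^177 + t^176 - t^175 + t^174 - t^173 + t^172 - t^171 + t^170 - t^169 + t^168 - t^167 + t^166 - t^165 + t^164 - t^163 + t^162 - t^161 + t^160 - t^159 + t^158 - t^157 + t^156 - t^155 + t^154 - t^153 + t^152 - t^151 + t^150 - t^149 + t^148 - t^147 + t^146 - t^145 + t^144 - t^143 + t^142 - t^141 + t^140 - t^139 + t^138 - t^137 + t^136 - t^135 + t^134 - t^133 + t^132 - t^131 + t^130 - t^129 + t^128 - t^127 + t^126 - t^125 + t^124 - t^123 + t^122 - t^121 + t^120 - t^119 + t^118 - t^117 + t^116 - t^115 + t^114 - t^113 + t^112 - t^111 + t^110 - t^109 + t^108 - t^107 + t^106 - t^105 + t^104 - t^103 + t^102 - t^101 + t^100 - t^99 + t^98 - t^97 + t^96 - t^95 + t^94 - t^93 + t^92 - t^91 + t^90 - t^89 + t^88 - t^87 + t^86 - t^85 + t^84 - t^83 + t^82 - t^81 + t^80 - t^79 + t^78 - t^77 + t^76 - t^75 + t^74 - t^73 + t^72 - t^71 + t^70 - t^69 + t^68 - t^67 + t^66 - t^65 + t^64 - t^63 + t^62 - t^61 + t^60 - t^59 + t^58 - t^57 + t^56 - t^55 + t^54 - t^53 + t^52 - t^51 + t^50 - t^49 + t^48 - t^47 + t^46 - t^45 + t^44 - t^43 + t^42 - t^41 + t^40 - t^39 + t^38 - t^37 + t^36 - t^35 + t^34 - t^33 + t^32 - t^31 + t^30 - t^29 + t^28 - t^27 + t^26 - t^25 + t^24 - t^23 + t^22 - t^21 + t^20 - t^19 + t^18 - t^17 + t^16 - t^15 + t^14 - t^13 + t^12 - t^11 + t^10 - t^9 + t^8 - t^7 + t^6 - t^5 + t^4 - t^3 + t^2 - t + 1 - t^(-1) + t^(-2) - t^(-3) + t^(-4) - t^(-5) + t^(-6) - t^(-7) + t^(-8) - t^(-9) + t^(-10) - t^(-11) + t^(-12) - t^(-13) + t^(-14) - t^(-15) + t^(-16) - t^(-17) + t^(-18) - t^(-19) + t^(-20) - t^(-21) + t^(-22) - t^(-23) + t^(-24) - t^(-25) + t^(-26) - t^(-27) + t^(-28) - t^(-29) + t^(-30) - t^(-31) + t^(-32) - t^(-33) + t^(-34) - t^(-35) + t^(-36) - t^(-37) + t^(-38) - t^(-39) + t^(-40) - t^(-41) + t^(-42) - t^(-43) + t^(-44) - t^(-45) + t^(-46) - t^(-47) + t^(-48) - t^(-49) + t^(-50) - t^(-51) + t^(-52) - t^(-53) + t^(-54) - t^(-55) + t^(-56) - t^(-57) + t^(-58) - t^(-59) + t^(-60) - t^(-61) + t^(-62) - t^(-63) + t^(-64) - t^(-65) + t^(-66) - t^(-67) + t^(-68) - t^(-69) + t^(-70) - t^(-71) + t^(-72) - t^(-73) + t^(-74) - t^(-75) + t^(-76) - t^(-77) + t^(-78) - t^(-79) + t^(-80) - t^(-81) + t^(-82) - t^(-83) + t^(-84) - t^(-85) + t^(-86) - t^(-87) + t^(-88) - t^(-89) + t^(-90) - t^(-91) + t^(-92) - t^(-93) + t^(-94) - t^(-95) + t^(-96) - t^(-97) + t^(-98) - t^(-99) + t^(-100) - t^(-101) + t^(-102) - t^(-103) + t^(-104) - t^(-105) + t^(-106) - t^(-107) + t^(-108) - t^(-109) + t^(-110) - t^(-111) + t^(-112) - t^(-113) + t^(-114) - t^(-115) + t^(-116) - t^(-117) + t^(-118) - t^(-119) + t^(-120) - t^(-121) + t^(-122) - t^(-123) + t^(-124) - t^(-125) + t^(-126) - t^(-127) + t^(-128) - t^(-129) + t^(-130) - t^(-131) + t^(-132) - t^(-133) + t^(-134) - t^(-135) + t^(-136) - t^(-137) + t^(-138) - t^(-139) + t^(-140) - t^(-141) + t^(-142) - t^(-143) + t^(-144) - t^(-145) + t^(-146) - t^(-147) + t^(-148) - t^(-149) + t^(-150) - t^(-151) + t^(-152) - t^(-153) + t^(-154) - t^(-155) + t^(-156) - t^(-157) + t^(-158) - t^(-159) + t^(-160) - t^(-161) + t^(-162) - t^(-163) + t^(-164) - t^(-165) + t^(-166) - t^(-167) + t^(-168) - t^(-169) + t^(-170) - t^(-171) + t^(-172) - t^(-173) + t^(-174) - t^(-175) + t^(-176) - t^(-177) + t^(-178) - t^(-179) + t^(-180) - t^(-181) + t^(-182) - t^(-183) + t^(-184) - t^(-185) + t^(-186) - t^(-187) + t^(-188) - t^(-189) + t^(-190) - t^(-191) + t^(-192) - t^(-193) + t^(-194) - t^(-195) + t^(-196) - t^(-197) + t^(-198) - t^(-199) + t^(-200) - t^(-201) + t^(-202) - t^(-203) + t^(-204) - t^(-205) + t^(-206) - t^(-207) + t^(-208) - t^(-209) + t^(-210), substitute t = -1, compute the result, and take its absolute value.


Step 1: The polynomial has 421 terms with alternating signs, exponents from 210 down to -210.
Step 2: Substitute t = -1. The i-th term has coefficient (-1)^i and exponent (m-i),
  so its value is (-1)^i * (-1)^(m-i) = (-1)^m = 1 for every i.
Step 3: All 421 terms equal 1, so Delta(-1) = 421 * (1) = 421
Step 4: |Delta(-1)| = 421

421


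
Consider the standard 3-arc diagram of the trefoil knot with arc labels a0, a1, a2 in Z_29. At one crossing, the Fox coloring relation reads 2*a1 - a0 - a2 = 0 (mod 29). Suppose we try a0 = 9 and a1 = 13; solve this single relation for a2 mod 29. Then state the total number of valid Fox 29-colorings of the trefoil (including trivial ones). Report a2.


Step 1: Apply the given crossing relation 2*a1 - a0 - a2 = 0 (mod 29).
  a2 = 2*a1 - a0 mod 29
  a2 = 2*13 - 9 mod 29
  a2 = 26 - 9 mod 29
  a2 = 17 mod 29 = 17
Step 2: The trefoil has determinant 3.
  Number of Fox p-colorings (p prime) is p^2 if p = 3, else p.
  Since 29 does not divide 3, only trivial (constant) colorings exist.
  (So the trial a0 = 9, a1 = 13 with a0 != a1 does NOT extend to a valid coloring of the whole trefoil: the other two crossing relations require 3*(a1 - a0) = 0 (mod 29), which fails.)
  Total colorings = 29
Step 3: a2 = 17, total Fox 29-colorings = 29

17


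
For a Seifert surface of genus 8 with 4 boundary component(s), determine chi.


chi = 2 - 2g - b
= 2 - 2*8 - 4
= 2 - 16 - 4 = -18

-18


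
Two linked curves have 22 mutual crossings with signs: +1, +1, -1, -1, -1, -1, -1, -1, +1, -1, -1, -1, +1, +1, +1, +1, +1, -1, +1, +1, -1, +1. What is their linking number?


Step 1: Count positive crossings: 11
Step 2: Count negative crossings: 11
Step 3: Sum of signs = 11 - 11 = 0
Step 4: Linking number = sum/2 = 0/2 = 0

0


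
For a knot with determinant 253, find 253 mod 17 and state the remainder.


Step 1: A knot is p-colorable if and only if p divides its determinant.
Step 2: Compute 253 mod 17.
253 = 14 * 17 + 15
Step 3: 253 mod 17 = 15
Step 4: The knot is 17-colorable: no

15


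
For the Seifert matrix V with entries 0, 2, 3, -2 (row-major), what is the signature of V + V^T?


Step 1: V + V^T = [[0, 5], [5, -4]]
Step 2: trace = -4, det = -25
Step 3: Discriminant = (-4)^2 - 4*(-25) = 116
Step 4: Eigenvalues: 3.38516, -7.38516
Step 5: Signature = (# positive eigenvalues) - (# negative eigenvalues) = 0

0


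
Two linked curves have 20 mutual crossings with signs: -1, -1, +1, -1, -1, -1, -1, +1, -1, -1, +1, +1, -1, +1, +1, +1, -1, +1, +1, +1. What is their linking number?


Step 1: Count positive crossings: 10
Step 2: Count negative crossings: 10
Step 3: Sum of signs = 10 - 10 = 0
Step 4: Linking number = sum/2 = 0/2 = 0

0


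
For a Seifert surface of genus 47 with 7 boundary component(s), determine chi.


chi = 2 - 2g - b
= 2 - 2*47 - 7
= 2 - 94 - 7 = -99

-99


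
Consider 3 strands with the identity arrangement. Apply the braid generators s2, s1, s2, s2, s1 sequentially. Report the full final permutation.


Starting with identity [1, 2, 3].
Apply generators in sequence:
  After s2: [1, 3, 2]
  After s1: [3, 1, 2]
  After s2: [3, 2, 1]
  After s2: [3, 1, 2]
  After s1: [1, 3, 2]
Final permutation: [1, 3, 2]

[1, 3, 2]


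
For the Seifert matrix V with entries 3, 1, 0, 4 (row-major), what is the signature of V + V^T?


Step 1: V + V^T = [[6, 1], [1, 8]]
Step 2: trace = 14, det = 47
Step 3: Discriminant = 14^2 - 4*47 = 8
Step 4: Eigenvalues: 8.41421, 5.58579
Step 5: Signature = (# positive eigenvalues) - (# negative eigenvalues) = 2

2


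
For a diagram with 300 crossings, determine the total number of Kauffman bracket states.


Each crossing contributes 2 choices (A-smoothing or B-smoothing).
Total states = 2^300 = 2037035976334486086268445688409378161051468393665936250636140449354381299763336706183397376

2037035976334486086268445688409378161051468393665936250636140449354381299763336706183397376


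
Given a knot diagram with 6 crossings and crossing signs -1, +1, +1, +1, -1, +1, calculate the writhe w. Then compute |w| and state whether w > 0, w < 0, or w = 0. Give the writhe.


Step 1: Count positive crossings (+1).
Positive crossings: 4
Step 2: Count negative crossings (-1).
Negative crossings: 2
Step 3: Writhe = (positive) - (negative)
w = 4 - 2 = 2
Step 4: |w| = 2, and w is positive

2


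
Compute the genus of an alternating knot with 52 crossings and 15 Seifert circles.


For alternating knots, g = (c - s + 1)/2.
= (52 - 15 + 1)/2
= 38/2 = 19

19


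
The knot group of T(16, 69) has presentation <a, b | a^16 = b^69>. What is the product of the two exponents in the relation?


The relation is a^16 = b^69.
Product of exponents = 16 * 69
= 1104

1104


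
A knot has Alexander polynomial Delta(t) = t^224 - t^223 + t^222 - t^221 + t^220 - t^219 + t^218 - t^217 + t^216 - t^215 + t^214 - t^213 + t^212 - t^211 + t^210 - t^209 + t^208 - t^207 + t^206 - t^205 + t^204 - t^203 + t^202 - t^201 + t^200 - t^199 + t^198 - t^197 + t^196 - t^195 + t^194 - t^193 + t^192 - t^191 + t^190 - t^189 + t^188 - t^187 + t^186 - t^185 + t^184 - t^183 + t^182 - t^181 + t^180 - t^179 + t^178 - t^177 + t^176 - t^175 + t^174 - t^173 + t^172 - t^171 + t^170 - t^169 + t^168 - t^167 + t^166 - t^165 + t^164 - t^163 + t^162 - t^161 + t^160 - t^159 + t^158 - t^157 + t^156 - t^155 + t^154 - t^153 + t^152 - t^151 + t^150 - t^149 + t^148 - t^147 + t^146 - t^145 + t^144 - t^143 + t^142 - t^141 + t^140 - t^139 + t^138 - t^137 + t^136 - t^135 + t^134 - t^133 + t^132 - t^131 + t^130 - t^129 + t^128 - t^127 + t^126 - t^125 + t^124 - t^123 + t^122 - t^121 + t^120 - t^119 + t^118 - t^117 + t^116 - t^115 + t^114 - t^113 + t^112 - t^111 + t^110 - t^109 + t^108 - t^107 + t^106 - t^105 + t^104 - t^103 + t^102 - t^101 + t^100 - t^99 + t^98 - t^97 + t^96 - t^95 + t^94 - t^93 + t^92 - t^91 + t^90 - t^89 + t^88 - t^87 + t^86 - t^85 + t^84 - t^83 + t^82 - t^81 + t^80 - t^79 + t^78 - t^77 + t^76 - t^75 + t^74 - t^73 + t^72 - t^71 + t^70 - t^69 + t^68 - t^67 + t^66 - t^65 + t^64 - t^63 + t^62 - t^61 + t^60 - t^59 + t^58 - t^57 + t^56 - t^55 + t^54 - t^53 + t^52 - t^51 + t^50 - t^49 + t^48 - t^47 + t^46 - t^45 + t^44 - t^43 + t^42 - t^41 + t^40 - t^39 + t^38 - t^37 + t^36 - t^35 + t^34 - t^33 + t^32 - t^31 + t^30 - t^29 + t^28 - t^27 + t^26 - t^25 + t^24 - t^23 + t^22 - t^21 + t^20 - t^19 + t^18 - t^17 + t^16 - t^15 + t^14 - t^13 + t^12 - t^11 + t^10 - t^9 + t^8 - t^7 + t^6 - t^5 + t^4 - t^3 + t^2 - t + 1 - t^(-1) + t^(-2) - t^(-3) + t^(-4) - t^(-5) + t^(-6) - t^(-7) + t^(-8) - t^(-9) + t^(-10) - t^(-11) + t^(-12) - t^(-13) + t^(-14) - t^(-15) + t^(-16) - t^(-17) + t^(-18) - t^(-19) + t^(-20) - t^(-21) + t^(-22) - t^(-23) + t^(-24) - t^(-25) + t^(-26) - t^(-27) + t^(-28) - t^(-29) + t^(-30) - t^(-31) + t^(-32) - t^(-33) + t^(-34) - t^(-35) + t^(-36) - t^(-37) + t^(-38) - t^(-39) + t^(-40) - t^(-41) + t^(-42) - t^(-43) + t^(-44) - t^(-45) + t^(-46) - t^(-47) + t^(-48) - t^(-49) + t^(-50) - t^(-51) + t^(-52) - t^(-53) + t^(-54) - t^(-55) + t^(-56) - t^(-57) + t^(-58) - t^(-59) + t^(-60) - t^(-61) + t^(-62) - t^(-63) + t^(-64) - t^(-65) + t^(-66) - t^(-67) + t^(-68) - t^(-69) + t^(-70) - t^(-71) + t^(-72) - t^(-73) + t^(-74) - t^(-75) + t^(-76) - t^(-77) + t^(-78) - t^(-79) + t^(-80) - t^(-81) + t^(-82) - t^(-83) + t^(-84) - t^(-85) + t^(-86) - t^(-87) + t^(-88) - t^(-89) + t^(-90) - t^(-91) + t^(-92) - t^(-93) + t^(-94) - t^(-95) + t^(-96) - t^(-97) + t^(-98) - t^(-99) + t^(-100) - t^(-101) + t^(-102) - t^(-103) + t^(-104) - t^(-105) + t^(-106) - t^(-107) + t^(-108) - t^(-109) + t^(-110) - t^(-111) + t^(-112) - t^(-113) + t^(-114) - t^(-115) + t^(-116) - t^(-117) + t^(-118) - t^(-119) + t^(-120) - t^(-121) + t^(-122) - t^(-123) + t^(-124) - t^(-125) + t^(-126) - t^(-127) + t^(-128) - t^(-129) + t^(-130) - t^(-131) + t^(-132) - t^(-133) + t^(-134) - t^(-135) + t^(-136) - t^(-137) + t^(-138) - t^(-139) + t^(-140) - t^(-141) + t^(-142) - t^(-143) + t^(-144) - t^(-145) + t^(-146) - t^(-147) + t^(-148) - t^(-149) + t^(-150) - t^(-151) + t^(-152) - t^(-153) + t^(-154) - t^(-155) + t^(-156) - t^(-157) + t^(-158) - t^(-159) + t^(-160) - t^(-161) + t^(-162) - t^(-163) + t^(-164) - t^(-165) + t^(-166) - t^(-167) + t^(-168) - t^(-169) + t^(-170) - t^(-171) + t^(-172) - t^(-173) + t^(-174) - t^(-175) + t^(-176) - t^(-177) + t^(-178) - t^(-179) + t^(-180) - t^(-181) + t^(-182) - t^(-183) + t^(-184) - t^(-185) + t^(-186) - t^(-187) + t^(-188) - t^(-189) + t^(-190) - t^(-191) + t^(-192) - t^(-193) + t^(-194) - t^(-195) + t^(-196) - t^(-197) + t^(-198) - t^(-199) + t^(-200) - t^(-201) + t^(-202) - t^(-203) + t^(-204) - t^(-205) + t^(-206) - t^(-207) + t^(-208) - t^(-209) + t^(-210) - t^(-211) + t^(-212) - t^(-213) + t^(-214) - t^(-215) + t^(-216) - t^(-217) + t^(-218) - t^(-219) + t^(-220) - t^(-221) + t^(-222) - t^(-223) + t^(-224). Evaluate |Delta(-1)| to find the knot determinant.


Step 1: The polynomial has 449 terms with alternating signs, exponents from 224 down to -224.
Step 2: Substitute t = -1. The i-th term has coefficient (-1)^i and exponent (m-i),
  so its value is (-1)^i * (-1)^(m-i) = (-1)^m = 1 for every i.
Step 3: All 449 terms equal 1, so Delta(-1) = 449 * (1) = 449
Step 4: |Delta(-1)| = 449

449


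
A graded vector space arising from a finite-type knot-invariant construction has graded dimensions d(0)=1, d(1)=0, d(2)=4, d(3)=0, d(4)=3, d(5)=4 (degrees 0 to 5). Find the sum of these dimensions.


Total dimension = d(0) + d(1) + ... + d(5)
= 1 + 0 + 4 + 0 + 3 + 4
= 12

12


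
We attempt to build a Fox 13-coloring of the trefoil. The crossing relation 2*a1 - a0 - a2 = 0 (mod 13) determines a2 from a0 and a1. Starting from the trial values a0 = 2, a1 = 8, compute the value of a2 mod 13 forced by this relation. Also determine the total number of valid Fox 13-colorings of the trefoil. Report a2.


Step 1: Apply the given crossing relation 2*a1 - a0 - a2 = 0 (mod 13).
  a2 = 2*a1 - a0 mod 13
  a2 = 2*8 - 2 mod 13
  a2 = 16 - 2 mod 13
  a2 = 14 mod 13 = 1
Step 2: The trefoil has determinant 3.
  Number of Fox p-colorings (p prime) is p^2 if p = 3, else p.
  Since 13 does not divide 3, only trivial (constant) colorings exist.
  (So the trial a0 = 2, a1 = 8 with a0 != a1 does NOT extend to a valid coloring of the whole trefoil: the other two crossing relations require 3*(a1 - a0) = 0 (mod 13), which fails.)
  Total colorings = 13
Step 3: a2 = 1, total Fox 13-colorings = 13

1


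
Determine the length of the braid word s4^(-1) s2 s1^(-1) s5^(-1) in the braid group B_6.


The word length counts the number of generators (including inverses).
Listing each generator: s4^(-1), s2, s1^(-1), s5^(-1)
There are 4 generators in this braid word.

4


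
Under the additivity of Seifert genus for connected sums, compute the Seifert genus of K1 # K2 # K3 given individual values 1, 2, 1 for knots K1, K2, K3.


The Seifert genus is additive under connected sum.
Seifert genus(K1 # K2 # K3) = (1) + (2) + (1)
= 4

4


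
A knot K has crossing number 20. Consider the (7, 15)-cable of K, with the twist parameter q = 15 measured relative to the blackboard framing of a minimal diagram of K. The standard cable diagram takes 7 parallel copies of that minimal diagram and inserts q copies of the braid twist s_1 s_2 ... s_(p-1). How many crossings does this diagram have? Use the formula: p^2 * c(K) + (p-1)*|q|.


Step 1: Each of the c(K) crossings of the companion diagram becomes p*p = p^2 crossings among the p parallel strands, and each of the |q| twists s_1 s_2 ... s_(p-1) adds (p-1) crossings.
  Crossings = p^2 * c(K) + (p-1)*|q|
Step 2: = 7^2 * 20 + (7-1)*15
Step 3: = 49*20 + 6*15
Step 4: = 980 + 90 = 1070

1070


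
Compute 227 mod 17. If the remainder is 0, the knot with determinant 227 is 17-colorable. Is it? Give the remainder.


Step 1: A knot is p-colorable if and only if p divides its determinant.
Step 2: Compute 227 mod 17.
227 = 13 * 17 + 6
Step 3: 227 mod 17 = 6
Step 4: The knot is 17-colorable: no

6


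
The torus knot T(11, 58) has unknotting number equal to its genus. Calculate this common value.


For a torus knot T(p,q), both the unknotting number and genus equal (p-1)(q-1)/2.
= (11-1)(58-1)/2
= 10*57/2
= 570/2 = 285

285


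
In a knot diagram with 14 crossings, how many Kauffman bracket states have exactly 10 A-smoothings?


We choose which 10 of 14 crossings get A-smoothings.
C(14, 10) = 14! / (10! * 4!)
= 1001

1001


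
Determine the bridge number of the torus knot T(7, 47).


The bridge number of T(p,q) is min(p,q).
min(7, 47) = 7

7


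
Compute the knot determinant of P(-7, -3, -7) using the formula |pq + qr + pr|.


Step 1: Compute pq + qr + pr.
pq = (-7)*(-3) = 21
qr = (-3)*(-7) = 21
pr = (-7)*(-7) = 49
pq + qr + pr = 21 + 21 + 49 = 91
Step 2: Take absolute value.
det(P(-7,-3,-7)) = |91| = 91

91


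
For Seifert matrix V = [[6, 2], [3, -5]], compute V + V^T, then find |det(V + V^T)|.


Step 1: Form V + V^T where V = [[6, 2], [3, -5]]
  V^T = [[6, 3], [2, -5]]
  V + V^T = [[12, 5], [5, -10]]
Step 2: det(V + V^T) = 12*(-10) - 5*5
  = -120 - 25 = -145
Step 3: Knot determinant = |det(V + V^T)| = |-145| = 145

145


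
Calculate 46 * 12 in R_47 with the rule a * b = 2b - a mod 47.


46 * 12 = 2*12 - 46 mod 47
= 24 - 46 mod 47
= -22 mod 47 = 25

25


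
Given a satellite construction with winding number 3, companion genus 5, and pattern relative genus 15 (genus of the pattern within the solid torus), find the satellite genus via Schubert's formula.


Schubert: g(satellite) = g_rel(pattern) + |winding| * g(companion),
where g_rel(pattern) is the genus of the pattern relative to the solid torus.
= 15 + 3 * 5
= 15 + 15 = 30

30


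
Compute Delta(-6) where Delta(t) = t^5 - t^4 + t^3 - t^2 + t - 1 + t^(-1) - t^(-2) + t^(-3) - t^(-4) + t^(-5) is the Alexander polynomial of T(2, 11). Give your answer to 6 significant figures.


Substituting t = -6 into Delta(t) = t^5 - t^4 + t^3 - t^2 + t - 1 + t^(-1) - t^(-2) + t^(-3) - t^(-4) + t^(-5):
Term values: (-7776) + (-1296) + (-216) + (-36) + (-6) + (-1) + (-0.166667) + (-0.0277778) + (-0.00462963) + (-0.000771605) + (-0.000128601)
Sum = -9331.199974
Rounded to 6 significant figures: -9331.2

-9331.2


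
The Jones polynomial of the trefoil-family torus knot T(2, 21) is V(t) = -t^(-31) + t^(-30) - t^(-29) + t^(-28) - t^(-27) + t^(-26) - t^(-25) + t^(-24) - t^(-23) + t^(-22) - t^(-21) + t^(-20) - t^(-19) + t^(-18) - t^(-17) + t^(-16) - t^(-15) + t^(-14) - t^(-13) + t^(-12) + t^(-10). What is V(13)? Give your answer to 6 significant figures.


Substituting t = 13 into V(t) = -t^(-31) + t^(-30) - t^(-29) + t^(-28) - t^(-27) + t^(-26) - t^(-25) + t^(-24) - t^(-23) + t^(-22) - t^(-21) + t^(-20) - t^(-19) + t^(-18) - t^(-17) + t^(-16) - t^(-15) + t^(-14) - t^(-13) + t^(-12) + t^(-10):
  (-)t^(-31) = -2.936e-35
  (+)t^(-30) = 3.8168e-34
  (-)t^(-29) = -4.96184e-33
  (+)t^(-28) = 6.45039e-32
  (-)t^(-27) = -8.38551e-31
  (+)t^(-26) = 1.09012e-29
  (-)t^(-25) = -1.41715e-28
  (+)t^(-24) = 1.8423e-27
  (-)t^(-23) = -2.39499e-26
  (+)t^(-22) = 3.11348e-25
  (-)t^(-21) = -4.04753e-24
  (+)t^(-20) = 5.26178e-23
  (-)t^(-19) = -6.84032e-22
  (+)t^(-18) = 8.89241e-21
  (-)t^(-17) = -1.15601e-19
  (+)t^(-16) = 1.50282e-18
  (-)t^(-15) = -1.95366e-17
  (+)t^(-14) = 2.53976e-16
  (-)t^(-13) = -3.30169e-15
  (+)t^(-12) = 4.2922e-14
  (+)t^(-10) = 7.25382e-12
Sum = (-2.936e-35) + (3.8168e-34) + (-4.96184e-33) + (6.45039e-32) + (-8.38551e-31) + (1.09012e-29) + (-1.41715e-28) + (1.8423e-27) + (-2.39499e-26) + (3.11348e-25) + (-4.04753e-24) + (5.26178e-23) + (-6.84032e-22) + (8.89241e-21) + (-1.15601e-19) + (1.50282e-18) + (-1.95366e-17) + (2.53976e-16) + (-3.30169e-15) + (4.2922e-14) + (7.25382e-12)
= 7.293671155e-12
Rounded to 6 significant figures: 7.29367e-12

7.29367e-12


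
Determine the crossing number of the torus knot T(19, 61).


For a torus knot T(p, q) with gcd(p,q)=1,
the crossing number is min(p*(q-1), q*(p-1)).
p*(q-1) = 19*60 = 1140
q*(p-1) = 61*18 = 1098
min(1140, 1098) = 1098

1098


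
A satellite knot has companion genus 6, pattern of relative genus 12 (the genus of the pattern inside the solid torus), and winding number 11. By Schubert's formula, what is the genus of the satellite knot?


Schubert: g(satellite) = g_rel(pattern) + |winding| * g(companion),
where g_rel(pattern) is the genus of the pattern relative to the solid torus.
= 12 + 11 * 6
= 12 + 66 = 78

78


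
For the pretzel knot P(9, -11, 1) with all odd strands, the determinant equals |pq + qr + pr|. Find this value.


Step 1: Compute pq + qr + pr.
pq = 9*(-11) = -99
qr = (-11)*1 = -11
pr = 9*1 = 9
pq + qr + pr = -99 + (-11) + 9 = -101
Step 2: Take absolute value.
det(P(9,-11,1)) = |-101| = 101

101


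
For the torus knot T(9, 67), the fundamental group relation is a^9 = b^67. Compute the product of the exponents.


The relation is a^9 = b^67.
Product of exponents = 9 * 67
= 603

603


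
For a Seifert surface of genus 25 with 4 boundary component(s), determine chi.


chi = 2 - 2g - b
= 2 - 2*25 - 4
= 2 - 50 - 4 = -52

-52


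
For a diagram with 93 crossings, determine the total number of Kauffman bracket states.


Each crossing contributes 2 choices (A-smoothing or B-smoothing).
Total states = 2^93 = 9903520314283042199192993792

9903520314283042199192993792


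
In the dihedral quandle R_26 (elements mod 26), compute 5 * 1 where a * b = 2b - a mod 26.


5 * 1 = 2*1 - 5 mod 26
= 2 - 5 mod 26
= -3 mod 26 = 23

23


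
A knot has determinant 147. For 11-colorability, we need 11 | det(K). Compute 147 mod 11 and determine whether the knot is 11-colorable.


Step 1: A knot is p-colorable if and only if p divides its determinant.
Step 2: Compute 147 mod 11.
147 = 13 * 11 + 4
Step 3: 147 mod 11 = 4
Step 4: The knot is 11-colorable: no

4


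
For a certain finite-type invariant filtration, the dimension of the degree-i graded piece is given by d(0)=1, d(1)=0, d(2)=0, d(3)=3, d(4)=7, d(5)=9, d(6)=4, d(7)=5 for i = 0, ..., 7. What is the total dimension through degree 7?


Total dimension = d(0) + d(1) + ... + d(7)
= 1 + 0 + 0 + 3 + 7 + 9 + 4 + 5
= 29

29


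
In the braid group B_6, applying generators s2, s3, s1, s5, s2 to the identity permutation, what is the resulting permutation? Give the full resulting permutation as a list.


Starting with identity [1, 2, 3, 4, 5, 6].
Apply generators in sequence:
  After s2: [1, 3, 2, 4, 5, 6]
  After s3: [1, 3, 4, 2, 5, 6]
  After s1: [3, 1, 4, 2, 5, 6]
  After s5: [3, 1, 4, 2, 6, 5]
  After s2: [3, 4, 1, 2, 6, 5]
Final permutation: [3, 4, 1, 2, 6, 5]

[3, 4, 1, 2, 6, 5]


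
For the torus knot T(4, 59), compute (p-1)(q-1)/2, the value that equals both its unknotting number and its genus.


For a torus knot T(p,q), both the unknotting number and genus equal (p-1)(q-1)/2.
= (4-1)(59-1)/2
= 3*58/2
= 174/2 = 87

87


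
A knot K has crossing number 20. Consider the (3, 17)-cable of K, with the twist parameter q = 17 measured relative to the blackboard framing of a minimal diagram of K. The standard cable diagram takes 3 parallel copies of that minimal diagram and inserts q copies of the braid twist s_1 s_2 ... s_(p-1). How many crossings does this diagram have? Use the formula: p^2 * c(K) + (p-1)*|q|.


Step 1: Each of the c(K) crossings of the companion diagram becomes p*p = p^2 crossings among the p parallel strands, and each of the |q| twists s_1 s_2 ... s_(p-1) adds (p-1) crossings.
  Crossings = p^2 * c(K) + (p-1)*|q|
Step 2: = 3^2 * 20 + (3-1)*17
Step 3: = 9*20 + 2*17
Step 4: = 180 + 34 = 214

214


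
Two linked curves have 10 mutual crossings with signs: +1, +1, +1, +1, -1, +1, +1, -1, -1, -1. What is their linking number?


Step 1: Count positive crossings: 6
Step 2: Count negative crossings: 4
Step 3: Sum of signs = 6 - 4 = 2
Step 4: Linking number = sum/2 = 2/2 = 1

1


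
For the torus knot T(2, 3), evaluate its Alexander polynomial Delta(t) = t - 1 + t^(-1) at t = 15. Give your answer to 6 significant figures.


Substituting t = 15 into Delta(t) = t - 1 + t^(-1):
Term values: (15) + (-1) + (0.0666667)
Sum = 14.06666667
Rounded to 6 significant figures: 14.0667

14.0667


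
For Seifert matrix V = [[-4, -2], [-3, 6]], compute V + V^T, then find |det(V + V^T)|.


Step 1: Form V + V^T where V = [[-4, -2], [-3, 6]]
  V^T = [[-4, -3], [-2, 6]]
  V + V^T = [[-8, -5], [-5, 12]]
Step 2: det(V + V^T) = (-8)*12 - (-5)*(-5)
  = -96 - 25 = -121
Step 3: Knot determinant = |det(V + V^T)| = |-121| = 121

121


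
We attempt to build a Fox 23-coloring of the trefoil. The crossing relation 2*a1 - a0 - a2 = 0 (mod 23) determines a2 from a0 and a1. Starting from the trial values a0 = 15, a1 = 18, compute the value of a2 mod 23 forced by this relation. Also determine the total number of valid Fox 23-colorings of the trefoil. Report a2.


Step 1: Apply the given crossing relation 2*a1 - a0 - a2 = 0 (mod 23).
  a2 = 2*a1 - a0 mod 23
  a2 = 2*18 - 15 mod 23
  a2 = 36 - 15 mod 23
  a2 = 21 mod 23 = 21
Step 2: The trefoil has determinant 3.
  Number of Fox p-colorings (p prime) is p^2 if p = 3, else p.
  Since 23 does not divide 3, only trivial (constant) colorings exist.
  (So the trial a0 = 15, a1 = 18 with a0 != a1 does NOT extend to a valid coloring of the whole trefoil: the other two crossing relations require 3*(a1 - a0) = 0 (mod 23), which fails.)
  Total colorings = 23
Step 3: a2 = 21, total Fox 23-colorings = 23

21


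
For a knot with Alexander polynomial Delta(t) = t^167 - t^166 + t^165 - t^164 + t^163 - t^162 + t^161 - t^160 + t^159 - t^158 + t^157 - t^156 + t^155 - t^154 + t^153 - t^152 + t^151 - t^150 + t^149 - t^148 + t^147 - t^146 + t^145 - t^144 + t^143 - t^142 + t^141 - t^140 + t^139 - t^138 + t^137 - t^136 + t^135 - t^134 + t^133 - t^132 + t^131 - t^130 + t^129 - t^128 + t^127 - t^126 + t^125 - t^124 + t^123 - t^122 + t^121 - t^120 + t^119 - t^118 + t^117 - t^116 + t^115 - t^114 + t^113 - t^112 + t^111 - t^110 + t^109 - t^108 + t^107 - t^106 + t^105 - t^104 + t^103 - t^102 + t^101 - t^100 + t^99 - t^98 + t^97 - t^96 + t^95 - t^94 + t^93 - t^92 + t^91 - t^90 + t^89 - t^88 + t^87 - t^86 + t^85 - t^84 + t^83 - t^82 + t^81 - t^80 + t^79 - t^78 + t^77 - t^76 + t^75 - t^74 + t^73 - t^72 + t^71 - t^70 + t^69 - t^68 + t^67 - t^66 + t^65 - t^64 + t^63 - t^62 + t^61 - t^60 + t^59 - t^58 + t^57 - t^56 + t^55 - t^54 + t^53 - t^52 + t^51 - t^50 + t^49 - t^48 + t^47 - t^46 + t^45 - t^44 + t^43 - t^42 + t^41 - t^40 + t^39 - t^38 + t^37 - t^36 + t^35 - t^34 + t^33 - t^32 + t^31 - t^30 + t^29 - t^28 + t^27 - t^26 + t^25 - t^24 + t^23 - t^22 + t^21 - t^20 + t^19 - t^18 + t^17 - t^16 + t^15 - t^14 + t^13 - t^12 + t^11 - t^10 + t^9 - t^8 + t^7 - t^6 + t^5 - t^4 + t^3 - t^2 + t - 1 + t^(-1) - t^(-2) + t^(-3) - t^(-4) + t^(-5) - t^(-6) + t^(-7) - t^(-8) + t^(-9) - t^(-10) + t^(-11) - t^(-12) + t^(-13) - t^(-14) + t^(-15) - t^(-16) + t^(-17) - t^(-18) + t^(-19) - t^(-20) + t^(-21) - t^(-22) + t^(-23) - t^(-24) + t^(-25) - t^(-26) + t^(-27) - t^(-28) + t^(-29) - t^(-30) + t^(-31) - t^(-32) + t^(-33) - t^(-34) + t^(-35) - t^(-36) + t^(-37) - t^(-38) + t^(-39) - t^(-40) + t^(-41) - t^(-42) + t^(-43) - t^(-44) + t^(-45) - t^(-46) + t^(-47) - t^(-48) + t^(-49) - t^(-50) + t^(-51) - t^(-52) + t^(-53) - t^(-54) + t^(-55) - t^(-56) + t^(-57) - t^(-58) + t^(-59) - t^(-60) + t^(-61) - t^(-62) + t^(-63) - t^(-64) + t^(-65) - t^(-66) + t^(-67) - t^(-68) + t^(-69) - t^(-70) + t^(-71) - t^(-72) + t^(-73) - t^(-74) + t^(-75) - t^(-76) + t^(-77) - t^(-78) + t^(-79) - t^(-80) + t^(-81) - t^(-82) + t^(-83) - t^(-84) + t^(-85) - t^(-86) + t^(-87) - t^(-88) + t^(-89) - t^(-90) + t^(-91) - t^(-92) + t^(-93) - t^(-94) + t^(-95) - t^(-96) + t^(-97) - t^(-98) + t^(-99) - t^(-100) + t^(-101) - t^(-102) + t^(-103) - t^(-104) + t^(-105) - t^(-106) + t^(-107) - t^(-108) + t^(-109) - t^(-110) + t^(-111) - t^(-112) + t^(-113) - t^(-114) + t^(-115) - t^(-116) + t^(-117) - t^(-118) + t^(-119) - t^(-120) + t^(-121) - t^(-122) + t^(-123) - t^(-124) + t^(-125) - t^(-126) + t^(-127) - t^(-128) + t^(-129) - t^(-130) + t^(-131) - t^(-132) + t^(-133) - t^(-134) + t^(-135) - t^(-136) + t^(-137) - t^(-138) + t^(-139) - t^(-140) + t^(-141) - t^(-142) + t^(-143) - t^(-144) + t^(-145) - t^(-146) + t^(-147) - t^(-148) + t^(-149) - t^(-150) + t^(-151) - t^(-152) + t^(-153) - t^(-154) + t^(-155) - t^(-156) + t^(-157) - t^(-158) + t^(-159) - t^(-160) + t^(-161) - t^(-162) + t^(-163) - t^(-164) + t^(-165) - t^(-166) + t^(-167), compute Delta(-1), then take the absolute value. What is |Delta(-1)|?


Step 1: The polynomial has 335 terms with alternating signs, exponents from 167 down to -167.
Step 2: Substitute t = -1. The i-th term has coefficient (-1)^i and exponent (m-i),
  so its value is (-1)^i * (-1)^(m-i) = (-1)^m = -1 for every i.
Step 3: All 335 terms equal -1, so Delta(-1) = 335 * (-1) = -335
Step 4: |Delta(-1)| = 335

335


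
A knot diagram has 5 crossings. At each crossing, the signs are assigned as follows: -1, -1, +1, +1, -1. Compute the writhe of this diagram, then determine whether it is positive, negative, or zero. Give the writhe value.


Step 1: Count positive crossings (+1).
Positive crossings: 2
Step 2: Count negative crossings (-1).
Negative crossings: 3
Step 3: Writhe = (positive) - (negative)
w = 2 - 3 = -1
Step 4: |w| = 1, and w is negative

-1


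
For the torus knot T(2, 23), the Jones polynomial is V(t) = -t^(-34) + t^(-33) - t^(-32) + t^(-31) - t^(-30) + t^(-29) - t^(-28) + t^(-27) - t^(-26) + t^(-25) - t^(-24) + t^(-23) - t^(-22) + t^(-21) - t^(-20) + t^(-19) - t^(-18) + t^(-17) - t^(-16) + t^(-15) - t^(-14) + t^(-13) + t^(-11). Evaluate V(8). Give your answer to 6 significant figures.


Substituting t = 8 into V(t) = -t^(-34) + t^(-33) - t^(-32) + t^(-31) - t^(-30) + t^(-29) - t^(-28) + t^(-27) - t^(-26) + t^(-25) - t^(-24) + t^(-23) - t^(-22) + t^(-21) - t^(-20) + t^(-19) - t^(-18) + t^(-17) - t^(-16) + t^(-15) - t^(-14) + t^(-13) + t^(-11):
  (-)t^(-34) = -1.97215e-31
  (+)t^(-33) = 1.57772e-30
  (-)t^(-32) = -1.26218e-29
  (+)t^(-31) = 1.00974e-28
  (-)t^(-30) = -8.07794e-28
  (+)t^(-29) = 6.46235e-27
  (-)t^(-28) = -5.16988e-26
  (+)t^(-27) = 4.1359e-25
  (-)t^(-26) = -3.30872e-24
  (+)t^(-25) = 2.64698e-23
  (-)t^(-24) = -2.11758e-22
  (+)t^(-23) = 1.69407e-21
  (-)t^(-22) = -1.35525e-20
  (+)t^(-21) = 1.0842e-19
  (-)t^(-20) = -8.67362e-19
  (+)t^(-19) = 6.93889e-18
  (-)t^(-18) = -5.55112e-17
  (+)t^(-17) = 4.44089e-16
  (-)t^(-16) = -3.55271e-15
  (+)t^(-15) = 2.84217e-14
  (-)t^(-14) = -2.27374e-13
  (+)t^(-13) = 1.81899e-12
  (+)t^(-11) = 1.16415e-10
Sum = (-1.97215e-31) + (1.57772e-30) + (-1.26218e-29) + (1.00974e-28) + (-8.07794e-28) + (6.46235e-27) + (-5.16988e-26) + (4.1359e-25) + (-3.30872e-24) + (2.64698e-23) + (-2.11758e-22) + (1.69407e-21) + (-1.35525e-20) + (1.0842e-19) + (-8.67362e-19) + (6.93889e-18) + (-5.55112e-17) + (4.44089e-16) + (-3.55271e-15) + (2.84217e-14) + (-2.27374e-13) + (1.81899e-12) + (1.16415e-10)
= 1.180322013e-10
Rounded to 6 significant figures: 1.18032e-10

1.18032e-10


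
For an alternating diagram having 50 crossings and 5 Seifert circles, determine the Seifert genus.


For alternating knots, g = (c - s + 1)/2.
= (50 - 5 + 1)/2
= 46/2 = 23

23


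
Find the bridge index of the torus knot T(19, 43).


The bridge number of T(p,q) is min(p,q).
min(19, 43) = 19

19


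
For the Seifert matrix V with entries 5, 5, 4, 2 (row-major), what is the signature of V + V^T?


Step 1: V + V^T = [[10, 9], [9, 4]]
Step 2: trace = 14, det = -41
Step 3: Discriminant = 14^2 - 4*(-41) = 360
Step 4: Eigenvalues: 16.4868, -2.48683
Step 5: Signature = (# positive eigenvalues) - (# negative eigenvalues) = 0

0


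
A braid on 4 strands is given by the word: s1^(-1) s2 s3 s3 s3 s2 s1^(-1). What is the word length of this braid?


The word length counts the number of generators (including inverses).
Listing each generator: s1^(-1), s2, s3, s3, s3, s2, s1^(-1)
There are 7 generators in this braid word.

7


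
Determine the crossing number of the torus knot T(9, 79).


For a torus knot T(p, q) with gcd(p,q)=1,
the crossing number is min(p*(q-1), q*(p-1)).
p*(q-1) = 9*78 = 702
q*(p-1) = 79*8 = 632
min(702, 632) = 632

632


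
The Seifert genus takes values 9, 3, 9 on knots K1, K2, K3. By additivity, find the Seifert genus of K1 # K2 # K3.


The Seifert genus is additive under connected sum.
Seifert genus(K1 # K2 # K3) = (9) + (3) + (9)
= 21

21


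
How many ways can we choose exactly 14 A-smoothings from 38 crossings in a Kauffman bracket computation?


We choose which 14 of 38 crossings get A-smoothings.
C(38, 14) = 38! / (14! * 24!)
= 9669554100

9669554100


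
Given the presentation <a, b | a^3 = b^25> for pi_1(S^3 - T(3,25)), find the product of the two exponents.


The relation is a^3 = b^25.
Product of exponents = 3 * 25
= 75

75


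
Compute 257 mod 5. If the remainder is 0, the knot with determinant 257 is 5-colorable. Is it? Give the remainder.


Step 1: A knot is p-colorable if and only if p divides its determinant.
Step 2: Compute 257 mod 5.
257 = 51 * 5 + 2
Step 3: 257 mod 5 = 2
Step 4: The knot is 5-colorable: no

2


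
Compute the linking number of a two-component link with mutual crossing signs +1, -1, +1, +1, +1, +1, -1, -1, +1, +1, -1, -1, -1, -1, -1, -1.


Step 1: Count positive crossings: 7
Step 2: Count negative crossings: 9
Step 3: Sum of signs = 7 - 9 = -2
Step 4: Linking number = sum/2 = -2/2 = -1

-1


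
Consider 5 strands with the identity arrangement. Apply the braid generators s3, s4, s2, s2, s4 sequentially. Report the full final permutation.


Starting with identity [1, 2, 3, 4, 5].
Apply generators in sequence:
  After s3: [1, 2, 4, 3, 5]
  After s4: [1, 2, 4, 5, 3]
  After s2: [1, 4, 2, 5, 3]
  After s2: [1, 2, 4, 5, 3]
  After s4: [1, 2, 4, 3, 5]
Final permutation: [1, 2, 4, 3, 5]

[1, 2, 4, 3, 5]


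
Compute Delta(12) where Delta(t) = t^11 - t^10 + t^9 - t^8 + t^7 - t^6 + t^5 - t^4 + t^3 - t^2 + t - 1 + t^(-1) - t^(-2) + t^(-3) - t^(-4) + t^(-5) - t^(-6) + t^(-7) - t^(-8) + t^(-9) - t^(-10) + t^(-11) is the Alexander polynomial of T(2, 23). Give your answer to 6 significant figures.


Substituting t = 12 into Delta(t) = t^11 - t^10 + t^9 - t^8 + t^7 - t^6 + t^5 - t^4 + t^3 - t^2 + t - 1 + t^(-1) - t^(-2) + t^(-3) - t^(-4) + t^(-5) - t^(-6) + t^(-7) - t^(-8) + t^(-9) - t^(-10) + t^(-11):
Term values: (743008370688) + (-61917364224) + (5159780352) + (-429981696) + (35831808) + (-2985984) + (248832) + (-20736) + (1728) + (-144) + (12) + (-1) + (0.0833333) + (-0.00694444) + (0.000578704) + (-4.82253e-05) + (4.01878e-06) + (-3.34898e-07) + (2.79082e-08) + (-2.32568e-09) + (1.93807e-10) + (-1.61506e-11) + (1.34588e-12)
Sum = 6.858538806e+11
Rounded to 6 significant figures: 6.85854e+11

6.85854e+11


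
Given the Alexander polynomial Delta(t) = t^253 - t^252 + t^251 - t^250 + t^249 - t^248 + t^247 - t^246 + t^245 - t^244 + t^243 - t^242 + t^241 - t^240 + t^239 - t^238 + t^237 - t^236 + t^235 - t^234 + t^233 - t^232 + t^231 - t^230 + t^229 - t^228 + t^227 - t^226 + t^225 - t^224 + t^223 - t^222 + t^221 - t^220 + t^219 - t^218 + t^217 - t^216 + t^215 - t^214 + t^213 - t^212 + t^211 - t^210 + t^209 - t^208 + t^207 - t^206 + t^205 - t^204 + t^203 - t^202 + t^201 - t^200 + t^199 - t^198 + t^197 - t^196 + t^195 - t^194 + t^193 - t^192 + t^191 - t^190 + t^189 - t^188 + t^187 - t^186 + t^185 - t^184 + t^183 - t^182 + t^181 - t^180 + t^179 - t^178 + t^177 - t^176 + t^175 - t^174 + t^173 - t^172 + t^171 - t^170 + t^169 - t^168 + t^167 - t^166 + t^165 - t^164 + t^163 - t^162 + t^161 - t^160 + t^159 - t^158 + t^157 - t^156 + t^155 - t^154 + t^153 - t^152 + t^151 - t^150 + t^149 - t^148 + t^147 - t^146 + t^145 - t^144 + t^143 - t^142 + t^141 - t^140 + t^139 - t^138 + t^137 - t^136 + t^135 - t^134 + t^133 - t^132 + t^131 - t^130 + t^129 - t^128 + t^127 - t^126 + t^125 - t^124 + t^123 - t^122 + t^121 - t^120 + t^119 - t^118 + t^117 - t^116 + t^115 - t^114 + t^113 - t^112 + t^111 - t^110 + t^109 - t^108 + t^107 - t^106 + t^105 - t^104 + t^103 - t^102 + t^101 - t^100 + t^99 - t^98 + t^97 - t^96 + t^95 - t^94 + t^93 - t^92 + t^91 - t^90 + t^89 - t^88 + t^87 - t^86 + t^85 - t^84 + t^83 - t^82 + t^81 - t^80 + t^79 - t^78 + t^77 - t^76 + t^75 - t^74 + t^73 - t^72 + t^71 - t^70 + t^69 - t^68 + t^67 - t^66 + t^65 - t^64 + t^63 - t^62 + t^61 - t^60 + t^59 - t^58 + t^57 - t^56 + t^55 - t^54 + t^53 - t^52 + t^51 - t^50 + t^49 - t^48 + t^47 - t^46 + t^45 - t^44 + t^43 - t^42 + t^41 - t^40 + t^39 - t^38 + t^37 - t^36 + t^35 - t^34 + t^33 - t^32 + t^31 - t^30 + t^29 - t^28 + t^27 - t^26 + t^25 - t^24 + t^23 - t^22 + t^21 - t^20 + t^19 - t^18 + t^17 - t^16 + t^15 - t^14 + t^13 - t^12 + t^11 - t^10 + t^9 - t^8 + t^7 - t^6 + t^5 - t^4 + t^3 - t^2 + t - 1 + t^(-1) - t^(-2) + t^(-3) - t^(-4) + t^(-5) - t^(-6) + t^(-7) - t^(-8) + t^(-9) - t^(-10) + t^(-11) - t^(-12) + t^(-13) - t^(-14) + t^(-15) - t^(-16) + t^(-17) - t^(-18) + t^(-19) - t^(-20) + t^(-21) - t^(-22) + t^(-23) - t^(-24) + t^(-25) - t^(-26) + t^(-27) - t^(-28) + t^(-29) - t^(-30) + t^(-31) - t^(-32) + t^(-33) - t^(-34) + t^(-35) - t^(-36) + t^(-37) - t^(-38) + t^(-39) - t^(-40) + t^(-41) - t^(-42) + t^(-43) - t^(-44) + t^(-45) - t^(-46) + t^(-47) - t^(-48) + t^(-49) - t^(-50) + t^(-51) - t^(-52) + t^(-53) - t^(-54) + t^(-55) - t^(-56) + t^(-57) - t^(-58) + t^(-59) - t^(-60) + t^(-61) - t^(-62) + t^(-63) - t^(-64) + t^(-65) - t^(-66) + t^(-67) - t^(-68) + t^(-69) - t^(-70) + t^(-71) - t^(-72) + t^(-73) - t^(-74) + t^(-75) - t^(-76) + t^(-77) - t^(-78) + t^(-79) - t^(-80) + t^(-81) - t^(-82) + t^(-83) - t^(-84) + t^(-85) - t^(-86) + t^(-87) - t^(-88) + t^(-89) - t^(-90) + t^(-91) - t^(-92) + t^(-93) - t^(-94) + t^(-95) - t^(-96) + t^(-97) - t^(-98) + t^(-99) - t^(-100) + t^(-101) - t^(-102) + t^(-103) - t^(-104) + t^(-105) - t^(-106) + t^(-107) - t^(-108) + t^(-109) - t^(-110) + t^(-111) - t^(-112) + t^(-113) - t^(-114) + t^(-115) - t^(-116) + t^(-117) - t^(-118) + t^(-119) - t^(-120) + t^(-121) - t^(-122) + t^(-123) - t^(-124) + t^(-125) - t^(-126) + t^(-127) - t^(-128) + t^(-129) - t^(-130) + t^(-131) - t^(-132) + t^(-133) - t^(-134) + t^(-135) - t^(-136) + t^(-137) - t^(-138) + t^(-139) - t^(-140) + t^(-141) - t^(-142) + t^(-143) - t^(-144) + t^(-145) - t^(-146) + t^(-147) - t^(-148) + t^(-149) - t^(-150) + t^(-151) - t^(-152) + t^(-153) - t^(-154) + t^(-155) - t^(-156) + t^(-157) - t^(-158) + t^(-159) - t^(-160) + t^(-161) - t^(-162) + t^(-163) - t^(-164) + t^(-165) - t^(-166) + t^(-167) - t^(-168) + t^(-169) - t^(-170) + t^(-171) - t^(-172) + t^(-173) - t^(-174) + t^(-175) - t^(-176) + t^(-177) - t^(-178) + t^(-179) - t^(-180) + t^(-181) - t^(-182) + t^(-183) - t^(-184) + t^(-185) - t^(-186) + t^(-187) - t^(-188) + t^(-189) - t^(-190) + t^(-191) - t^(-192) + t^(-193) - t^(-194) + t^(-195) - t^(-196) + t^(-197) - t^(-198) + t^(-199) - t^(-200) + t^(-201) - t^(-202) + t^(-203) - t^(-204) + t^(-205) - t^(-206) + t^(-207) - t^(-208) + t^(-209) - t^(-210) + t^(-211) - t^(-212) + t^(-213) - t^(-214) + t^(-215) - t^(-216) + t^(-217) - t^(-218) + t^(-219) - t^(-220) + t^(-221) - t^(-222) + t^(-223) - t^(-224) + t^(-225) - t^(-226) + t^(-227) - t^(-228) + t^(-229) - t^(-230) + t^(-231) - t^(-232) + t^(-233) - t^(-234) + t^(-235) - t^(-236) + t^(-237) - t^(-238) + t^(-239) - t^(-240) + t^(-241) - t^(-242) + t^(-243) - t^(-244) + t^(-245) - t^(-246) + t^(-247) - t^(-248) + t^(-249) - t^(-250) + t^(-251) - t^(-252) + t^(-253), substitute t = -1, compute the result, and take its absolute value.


Step 1: The polynomial has 507 terms with alternating signs, exponents from 253 down to -253.
Step 2: Substitute t = -1. The i-th term has coefficient (-1)^i and exponent (m-i),
  so its value is (-1)^i * (-1)^(m-i) = (-1)^m = -1 for every i.
Step 3: All 507 terms equal -1, so Delta(-1) = 507 * (-1) = -507
Step 4: |Delta(-1)| = 507

507


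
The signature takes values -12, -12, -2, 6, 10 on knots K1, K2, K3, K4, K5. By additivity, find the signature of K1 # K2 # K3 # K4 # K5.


The signature is additive under connected sum.
signature(K1 # K2 # K3 # K4 # K5) = (-12) + (-12) + (-2) + (6) + (10)
= -10

-10


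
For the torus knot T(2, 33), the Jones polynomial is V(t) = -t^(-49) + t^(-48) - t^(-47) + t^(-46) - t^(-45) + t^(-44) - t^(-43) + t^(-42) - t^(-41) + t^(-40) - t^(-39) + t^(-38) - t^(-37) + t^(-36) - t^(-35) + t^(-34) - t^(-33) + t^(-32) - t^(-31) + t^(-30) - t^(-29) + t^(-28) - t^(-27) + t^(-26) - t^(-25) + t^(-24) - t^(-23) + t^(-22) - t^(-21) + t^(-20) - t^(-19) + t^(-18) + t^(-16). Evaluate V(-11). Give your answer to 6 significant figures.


Substituting t = -11 into V(t) = -t^(-49) + t^(-48) - t^(-47) + t^(-46) - t^(-45) + t^(-44) - t^(-43) + t^(-42) - t^(-41) + t^(-40) - t^(-39) + t^(-38) - t^(-37) + t^(-36) - t^(-35) + t^(-34) - t^(-33) + t^(-32) - t^(-31) + t^(-30) - t^(-29) + t^(-28) - t^(-27) + t^(-26) - t^(-25) + t^(-24) - t^(-23) + t^(-22) - t^(-21) + t^(-20) - t^(-19) + t^(-18) + t^(-16):
  (-)t^(-49) = 9.37041e-52
  (+)t^(-48) = 1.03074e-50
  (-)t^(-47) = 1.13382e-49
  (+)t^(-46) = 1.2472e-48
  (-)t^(-45) = 1.37192e-47
  (+)t^(-44) = 1.50911e-46
  (-)t^(-43) = 1.66002e-45
  (+)t^(-42) = 1.82603e-44
  (-)t^(-41) = 2.00863e-43
  (+)t^(-40) = 2.20949e-42
  (-)t^(-39) = 2.43044e-41
  (+)t^(-38) = 2.67349e-40
  (-)t^(-37) = 2.94083e-39
  (+)t^(-36) = 3.23492e-38
  (-)t^(-35) = 3.55841e-37
  (+)t^(-34) = 3.91425e-36
  (-)t^(-33) = 4.30568e-35
  (+)t^(-32) = 4.73624e-34
  (-)t^(-31) = 5.20987e-33
  (+)t^(-30) = 5.73086e-32
  (-)t^(-29) = 6.30394e-31
  (+)t^(-28) = 6.93433e-30
  (-)t^(-27) = 7.62777e-29
  (+)t^(-26) = 8.39055e-28
  (-)t^(-25) = 9.2296e-27
  (+)t^(-24) = 1.01526e-25
  (-)t^(-23) = 1.11678e-24
  (+)t^(-22) = 1.22846e-23
  (-)t^(-21) = 1.35131e-22
  (+)t^(-20) = 1.48644e-21
  (-)t^(-19) = 1.63508e-20
  (+)t^(-18) = 1.79859e-19
  (+)t^(-16) = 2.17629e-17
Sum = (9.37041e-52) + (1.03074e-50) + (1.13382e-49) + (1.2472e-48) + (1.37192e-47) + (1.50911e-46) + (1.66002e-45) + (1.82603e-44) + (2.00863e-43) + (2.20949e-42) + (2.43044e-41) + (2.67349e-40) + (2.94083e-39) + (3.23492e-38) + (3.55841e-37) + (3.91425e-36) + (4.30568e-35) + (4.73624e-34) + (5.20987e-33) + (5.73086e-32) + (6.30394e-31) + (6.93433e-30) + (7.62777e-29) + (8.39055e-28) + (9.2296e-27) + (1.01526e-25) + (1.11678e-24) + (1.22846e-23) + (1.35131e-22) + (1.48644e-21) + (1.63508e-20) + (1.79859e-19) + (2.17629e-17)
= 2.196075825e-17
Rounded to 6 significant figures: 2.19608e-17

2.19608e-17
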